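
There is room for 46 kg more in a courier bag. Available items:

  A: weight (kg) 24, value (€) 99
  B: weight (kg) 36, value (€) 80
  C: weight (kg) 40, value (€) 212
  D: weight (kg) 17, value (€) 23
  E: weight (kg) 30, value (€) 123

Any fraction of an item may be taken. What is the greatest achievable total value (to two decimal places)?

236.75

Order: C (212/40=5.30) > A (99/24=4.12) > E (123/30=4.10) > B (80/36=2.22) > D (23/17=1.35)
Fill: take C (40 @ 212) → take 6/24 of A → 24.75; 46/46 used.
Total value = 236.75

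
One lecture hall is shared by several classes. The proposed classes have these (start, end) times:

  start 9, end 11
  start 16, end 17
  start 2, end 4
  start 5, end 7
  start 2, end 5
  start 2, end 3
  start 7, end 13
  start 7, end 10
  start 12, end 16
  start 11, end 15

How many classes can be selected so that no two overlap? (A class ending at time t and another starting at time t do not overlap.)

5

Order by finish time; keep every interval that doesn't clash with the previous kept one.
Sorted by end: (2,3)  (2,4)  (2,5)  (5,7)  (7,10)  (9,11)  (7,13)  (11,15)  (12,16)  (16,17)
take (2,3); skip (2,4); take (5,7); take (7,10); skip (9,11); take (11,15); take (16,17).
Selected 5 classes.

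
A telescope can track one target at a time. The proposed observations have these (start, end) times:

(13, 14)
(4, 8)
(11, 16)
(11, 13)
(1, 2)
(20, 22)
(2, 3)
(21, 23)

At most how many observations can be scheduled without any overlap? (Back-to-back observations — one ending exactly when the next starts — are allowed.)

6

By end time: (1,2), (2,3), (4,8), (11,13), (13,14), (11,16), (20,22), (21,23).
Pick (1,2); next start ≥ 2 → (2,3); next start ≥ 3 → (4,8); next start ≥ 8 → (11,13); next start ≥ 13 → (13,14); next start ≥ 14 → (20,22).
Selected 6 observations.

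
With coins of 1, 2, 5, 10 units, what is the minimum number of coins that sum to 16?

Use the largest denomination that fits, subtract, and repeat.
16 = 1×10 + 1×5 + 1×1
Total coins = 1 + 1 + 1 = 3

3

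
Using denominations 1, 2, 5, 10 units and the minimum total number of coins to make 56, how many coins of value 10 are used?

5

Greedy: take as many of the largest coin as possible, then repeat with the remainder.
56 − 5×10→6 − 1×5→1 − 1×1→0
Count of 10: 5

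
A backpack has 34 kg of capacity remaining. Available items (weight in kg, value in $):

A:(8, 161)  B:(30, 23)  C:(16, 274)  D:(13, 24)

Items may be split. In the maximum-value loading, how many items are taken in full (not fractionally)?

Greedy by value/weight ratio, highest first.
Order: A (161/8=20.12) > C (274/16=17.12) > D (24/13=1.85) > B (23/30=0.77)
Fill: take A (8 @ 161) → take C (16 @ 274) → take 10/13 of D → 18.46; 34/34 used.
2 item(s) taken whole; one partial (take 10/13 of D).

2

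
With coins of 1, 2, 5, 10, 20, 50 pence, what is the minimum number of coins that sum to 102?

3

Greedy: take as many of the largest coin as possible, then repeat with the remainder.
102 − 2×50→2 − 1×2→0
Total coins = 2 + 1 = 3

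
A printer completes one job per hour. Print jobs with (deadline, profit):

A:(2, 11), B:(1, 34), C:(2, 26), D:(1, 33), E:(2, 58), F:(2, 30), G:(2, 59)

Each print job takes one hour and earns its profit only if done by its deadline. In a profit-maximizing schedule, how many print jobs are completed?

2

Profit order: G=59 E=58 B=34 D=33 F=30 C=26 A=11
Assign: G→slot 2, E→slot 1, B skipped, D skipped, F skipped, C skipped, A skipped.
Slots: [1:E] [2:G]
2 of 7 scheduled.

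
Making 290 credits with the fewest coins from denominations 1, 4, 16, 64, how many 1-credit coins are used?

2

Use the largest denomination that fits, subtract, and repeat.
290 = 4×64 + 2×16 + 2×1
Count of 1: 2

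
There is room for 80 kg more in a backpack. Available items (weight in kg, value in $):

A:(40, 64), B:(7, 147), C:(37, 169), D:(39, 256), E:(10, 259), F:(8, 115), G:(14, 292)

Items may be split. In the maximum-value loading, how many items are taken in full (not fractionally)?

Ratios (sorted): E 25.90, B 21.00, G 20.86, F 14.38, D 6.56, C 4.57, A 1.60
take E (10 @ 259); take B (7 @ 147); take G (14 @ 292); take F (8 @ 115); take D (39 @ 256); take 2/37 of C → 9.14. Capacity used 80/80.
5 item(s) taken whole; one partial (take 2/37 of C).

5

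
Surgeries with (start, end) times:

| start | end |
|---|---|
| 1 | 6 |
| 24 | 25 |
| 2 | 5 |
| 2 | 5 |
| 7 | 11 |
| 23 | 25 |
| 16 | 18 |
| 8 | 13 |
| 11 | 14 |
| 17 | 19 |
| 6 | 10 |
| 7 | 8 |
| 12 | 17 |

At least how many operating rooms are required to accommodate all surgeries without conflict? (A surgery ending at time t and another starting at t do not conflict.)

3

Count concurrent intervals with a sweep; the peak is the room count.
starts: [1, 2, 2, 6, 7, 7, 8, 11, 12, 16, 17, 23, 24]
ends:   [5, 5, 6, 8, 10, 11, 13, 14, 17, 18, 19, 25, 25]
s1→1 s2→2 s2→3  — peak 3.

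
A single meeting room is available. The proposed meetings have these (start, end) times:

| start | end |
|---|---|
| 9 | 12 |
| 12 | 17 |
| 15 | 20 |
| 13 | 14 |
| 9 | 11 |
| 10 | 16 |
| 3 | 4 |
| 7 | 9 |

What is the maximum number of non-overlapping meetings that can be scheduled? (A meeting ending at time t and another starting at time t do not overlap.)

Sorted by end: (3,4)  (7,9)  (9,11)  (9,12)  (13,14)  (10,16)  (12,17)  (15,20)
take (3,4); take (7,9); take (9,11); take (13,14); take (15,20).
Selected 5 meetings.

5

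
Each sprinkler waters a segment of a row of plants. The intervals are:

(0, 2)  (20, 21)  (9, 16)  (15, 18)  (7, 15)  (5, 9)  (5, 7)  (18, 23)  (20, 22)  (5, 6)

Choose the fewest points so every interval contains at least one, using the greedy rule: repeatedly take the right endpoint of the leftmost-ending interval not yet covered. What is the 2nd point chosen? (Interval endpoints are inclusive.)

Process intervals by earliest right end; each time one isn't hit yet, stab at its right endpoint.
Sorted: [0,2] [5,6] [5,7] [5,9] [7,15] [9,16] [15,18] [20,21] [20,22] [18,23]
{[0,2]} hit by 2; {[5,6],[5,7],[5,9]} hit by 6; {[7,15],[9,16],[15,18]} hit by 15; {[20,21],[20,22],[18,23]} hit by 21.
Points: 2, 6, 15, 21 (4 total).

6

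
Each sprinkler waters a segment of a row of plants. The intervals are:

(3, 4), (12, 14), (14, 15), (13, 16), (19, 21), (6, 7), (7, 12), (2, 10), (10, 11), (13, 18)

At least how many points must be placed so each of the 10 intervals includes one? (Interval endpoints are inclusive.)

5

Sorted: [3,4] [6,7] [2,10] [10,11] [7,12] [12,14] [14,15] [13,16] [13,18] [19,21]
{[3,4]} hit by 4; {[6,7],[2,10]} hit by 7; {[10,11],[7,12]} hit by 11; {[12,14],[14,15],[13,16],[13,18]} hit by 14; {[19,21]} hit by 21.
Points: 4, 7, 11, 14, 21 (5 total).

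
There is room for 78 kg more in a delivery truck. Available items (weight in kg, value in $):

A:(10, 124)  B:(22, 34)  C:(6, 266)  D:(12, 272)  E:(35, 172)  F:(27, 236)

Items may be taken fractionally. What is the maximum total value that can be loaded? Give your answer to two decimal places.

1011.03

Order: C (266/6=44.33) > D (272/12=22.67) > A (124/10=12.40) > F (236/27=8.74) > E (172/35=4.91) > B (34/22=1.55)
Fill: take C (6 @ 266) → take D (12 @ 272) → take A (10 @ 124) → take F (27 @ 236) → take 23/35 of E → 113.03; 78/78 used.
Total value = 1011.03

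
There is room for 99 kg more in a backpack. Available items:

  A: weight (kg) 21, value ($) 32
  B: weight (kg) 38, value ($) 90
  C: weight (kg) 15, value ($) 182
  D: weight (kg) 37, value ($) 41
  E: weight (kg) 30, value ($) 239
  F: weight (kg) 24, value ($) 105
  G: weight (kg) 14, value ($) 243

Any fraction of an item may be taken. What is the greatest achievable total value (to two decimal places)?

806.89

Ratios (sorted): G 17.36, C 12.13, E 7.97, F 4.38, B 2.37, A 1.52, D 1.11
take G (14 @ 243); take C (15 @ 182); take E (30 @ 239); take F (24 @ 105); take 16/38 of B → 37.89. Capacity used 99/99.
Total value = 806.89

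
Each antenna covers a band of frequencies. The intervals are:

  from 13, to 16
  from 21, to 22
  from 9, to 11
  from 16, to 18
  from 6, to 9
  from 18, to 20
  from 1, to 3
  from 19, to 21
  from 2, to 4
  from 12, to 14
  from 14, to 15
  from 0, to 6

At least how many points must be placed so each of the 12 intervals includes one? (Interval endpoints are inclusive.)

5

Sort by right endpoint; whenever an interval is uncovered, place a point at its right end.
By right end: [1,3]  [2,4]  [0,6]  [6,9]  [9,11]  [12,14]  [14,15]  [13,16]  [16,18]  [18,20]  [19,21]  [21,22]
[1,3] uncovered → point at 3; [6,9] uncovered → point at 9; [12,14] uncovered → point at 14; [16,18] uncovered → point at 18; [19,21] uncovered → point at 21.
Points: 3, 9, 14, 18, 21 (5 total).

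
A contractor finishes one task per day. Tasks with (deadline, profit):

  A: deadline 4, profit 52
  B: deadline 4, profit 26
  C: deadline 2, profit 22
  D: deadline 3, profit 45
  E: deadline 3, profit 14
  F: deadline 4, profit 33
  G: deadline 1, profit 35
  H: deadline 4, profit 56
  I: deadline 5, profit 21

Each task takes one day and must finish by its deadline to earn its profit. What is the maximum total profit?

Profit order: H=56 A=52 D=45 G=35 F=33 B=26 C=22 I=21 E=14
Assign: H→slot 4, A→slot 3, D→slot 2, G→slot 1, F skipped, B skipped, C skipped, I→slot 5, E skipped.
Slots: [1:G] [2:D] [3:A] [4:H] [5:I]
Profit = 35 + 45 + 52 + 56 + 21 = 209

209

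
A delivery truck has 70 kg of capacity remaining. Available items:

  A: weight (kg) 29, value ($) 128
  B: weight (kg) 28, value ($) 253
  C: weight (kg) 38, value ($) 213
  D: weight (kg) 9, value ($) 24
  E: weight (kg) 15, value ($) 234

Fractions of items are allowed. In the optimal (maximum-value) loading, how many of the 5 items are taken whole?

Greedy by value/weight ratio, highest first.
Ratios (sorted): E 15.60, B 9.04, C 5.61, A 4.41, D 2.67
take E (15 @ 234); take B (28 @ 253); take 27/38 of C → 151.34. Capacity used 70/70.
2 item(s) taken whole; one partial (take 27/38 of C).

2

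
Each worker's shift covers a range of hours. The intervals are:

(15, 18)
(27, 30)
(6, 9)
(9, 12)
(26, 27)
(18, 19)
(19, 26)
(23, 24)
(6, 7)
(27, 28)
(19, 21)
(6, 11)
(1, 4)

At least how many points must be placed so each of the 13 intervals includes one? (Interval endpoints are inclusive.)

Sort by right endpoint; whenever an interval is uncovered, place a point at its right end.
By right end: [1,4]  [6,7]  [6,9]  [6,11]  [9,12]  [15,18]  [18,19]  [19,21]  [23,24]  [19,26]  [26,27]  [27,28]  [27,30]
[1,4] uncovered → point at 4; [6,7] uncovered → point at 7; [9,12] uncovered → point at 12; [15,18] uncovered → point at 18; [19,21] uncovered → point at 21; [23,24] uncovered → point at 24; [26,27] uncovered → point at 27.
Points: 4, 7, 12, 18, 21, 24, 27 (7 total).

7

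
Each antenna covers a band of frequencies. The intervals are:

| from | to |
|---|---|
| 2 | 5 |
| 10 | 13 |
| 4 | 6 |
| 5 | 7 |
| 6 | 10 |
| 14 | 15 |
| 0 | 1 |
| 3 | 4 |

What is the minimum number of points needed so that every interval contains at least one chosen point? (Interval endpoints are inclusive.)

Sorted: [0,1] [3,4] [2,5] [4,6] [5,7] [6,10] [10,13] [14,15]
{[0,1]} hit by 1; {[3,4],[2,5],[4,6]} hit by 4; {[5,7],[6,10]} hit by 7; {[10,13]} hit by 13; {[14,15]} hit by 15.
Points: 1, 4, 7, 13, 15 (5 total).

5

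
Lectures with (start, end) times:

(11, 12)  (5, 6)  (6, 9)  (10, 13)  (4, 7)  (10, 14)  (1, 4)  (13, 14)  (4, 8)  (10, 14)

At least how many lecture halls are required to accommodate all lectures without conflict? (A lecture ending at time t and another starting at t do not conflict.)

starts: [1, 4, 4, 5, 6, 10, 10, 10, 11, 13]
ends:   [4, 6, 7, 8, 9, 12, 13, 14, 14, 14]
s1→1 e4→0 s4→1 s4→2 s5→3 e6→2 s6→3 e7→2 e8→1 e9→0 s10→1 s10→2 s10→3 s11→4  — peak 4.

4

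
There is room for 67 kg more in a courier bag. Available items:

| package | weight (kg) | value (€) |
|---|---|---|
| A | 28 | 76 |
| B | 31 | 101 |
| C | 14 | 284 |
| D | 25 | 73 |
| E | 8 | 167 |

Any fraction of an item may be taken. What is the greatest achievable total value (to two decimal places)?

592.88

Sort by value per unit weight and fill in that order.
Order: E (167/8=20.88) > C (284/14=20.29) > B (101/31=3.26) > D (73/25=2.92) > A (76/28=2.71)
Fill: take E (8 @ 167) → take C (14 @ 284) → take B (31 @ 101) → take 14/25 of D → 40.88; 67/67 used.
Total value = 592.88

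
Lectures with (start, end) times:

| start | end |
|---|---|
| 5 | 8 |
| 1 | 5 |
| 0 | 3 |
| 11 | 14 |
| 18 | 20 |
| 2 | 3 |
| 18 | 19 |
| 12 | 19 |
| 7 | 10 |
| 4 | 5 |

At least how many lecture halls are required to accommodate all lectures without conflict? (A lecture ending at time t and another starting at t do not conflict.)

3

starts: [0, 1, 2, 4, 5, 7, 11, 12, 18, 18]
ends:   [3, 3, 5, 5, 8, 10, 14, 19, 19, 20]
s0→1 s1→2 s2→3  — peak 3.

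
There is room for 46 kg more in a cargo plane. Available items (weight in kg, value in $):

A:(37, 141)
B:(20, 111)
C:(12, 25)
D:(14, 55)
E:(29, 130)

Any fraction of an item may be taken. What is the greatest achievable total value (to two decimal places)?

227.55

Greedy by value/weight ratio, highest first.
Order: B (111/20=5.55) > E (130/29=4.48) > D (55/14=3.93) > A (141/37=3.81) > C (25/12=2.08)
Fill: take B (20 @ 111) → take 26/29 of E → 116.55; 46/46 used.
Total value = 227.55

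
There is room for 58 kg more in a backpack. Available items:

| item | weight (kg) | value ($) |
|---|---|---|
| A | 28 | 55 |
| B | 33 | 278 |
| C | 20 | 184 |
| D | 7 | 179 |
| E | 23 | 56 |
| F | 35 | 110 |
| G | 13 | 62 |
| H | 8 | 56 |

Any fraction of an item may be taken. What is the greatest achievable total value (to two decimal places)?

624.15

Ratios (sorted): D 25.57, C 9.20, B 8.42, H 7.00, G 4.77, F 3.14, E 2.43, A 1.96
take D (7 @ 179); take C (20 @ 184); take 31/33 of B → 261.15. Capacity used 58/58.
Total value = 624.15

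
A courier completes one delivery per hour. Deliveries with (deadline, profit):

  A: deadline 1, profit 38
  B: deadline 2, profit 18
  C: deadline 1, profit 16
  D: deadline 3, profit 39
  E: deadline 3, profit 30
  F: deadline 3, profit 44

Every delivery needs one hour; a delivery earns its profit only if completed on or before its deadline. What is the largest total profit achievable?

121

Sort by profit descending; place each in the latest free slot ≤ its deadline.
Profit order: F=44 D=39 A=38 E=30 B=18 C=16
Assign: F→slot 3, D→slot 2, A→slot 1, E skipped, B skipped, C skipped.
Slots: [1:A] [2:D] [3:F]
Profit = 38 + 39 + 44 = 121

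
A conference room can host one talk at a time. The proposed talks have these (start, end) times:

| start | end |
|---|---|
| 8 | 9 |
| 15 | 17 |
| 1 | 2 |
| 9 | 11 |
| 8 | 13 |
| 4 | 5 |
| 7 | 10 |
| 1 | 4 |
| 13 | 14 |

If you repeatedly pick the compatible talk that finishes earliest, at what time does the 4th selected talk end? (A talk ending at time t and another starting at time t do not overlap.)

Sorted by end: (1,2)  (1,4)  (4,5)  (8,9)  (7,10)  (9,11)  (8,13)  (13,14)  (15,17)
take (1,2); take (4,5); take (8,9); skip (7,10); take (9,11); skip (8,13); take (13,14); take (15,17).
Selected: (1,2) (4,5) (8,9) (9,11) (13,14) (15,17)

11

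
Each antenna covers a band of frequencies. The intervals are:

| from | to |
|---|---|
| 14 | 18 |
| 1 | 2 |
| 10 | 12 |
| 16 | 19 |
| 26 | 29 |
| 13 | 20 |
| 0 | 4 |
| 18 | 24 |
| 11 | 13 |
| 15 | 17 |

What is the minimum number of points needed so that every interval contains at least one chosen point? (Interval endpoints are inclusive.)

5

Process intervals by earliest right end; each time one isn't hit yet, stab at its right endpoint.
By right end: [1,2]  [0,4]  [10,12]  [11,13]  [15,17]  [14,18]  [16,19]  [13,20]  [18,24]  [26,29]
[1,2] uncovered → point at 2; [10,12] uncovered → point at 12; [15,17] uncovered → point at 17; [18,24] uncovered → point at 24; [26,29] uncovered → point at 29.
Points: 2, 12, 17, 24, 29 (5 total).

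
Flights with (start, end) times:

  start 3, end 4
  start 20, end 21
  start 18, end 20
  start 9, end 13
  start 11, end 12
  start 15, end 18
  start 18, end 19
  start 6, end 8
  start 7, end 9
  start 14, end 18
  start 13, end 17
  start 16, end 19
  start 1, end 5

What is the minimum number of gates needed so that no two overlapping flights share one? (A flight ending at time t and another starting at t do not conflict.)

The answer is the maximum number of intervals overlapping at any instant.
starts: [1, 3, 6, 7, 9, 11, 13, 14, 15, 16, 18, 18, 20]
ends:   [4, 5, 8, 9, 12, 13, 17, 18, 18, 19, 19, 20, 21]
s1→1 s3→2 e4→1 e5→0 s6→1 s7→2 e8→1 e9→0 s9→1 s11→2 e12→1 e13→0 s13→1 s14→2 s15→3 s16→4  — peak 4.

4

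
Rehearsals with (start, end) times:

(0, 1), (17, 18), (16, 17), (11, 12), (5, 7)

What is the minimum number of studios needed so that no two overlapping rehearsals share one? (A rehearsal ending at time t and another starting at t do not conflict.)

Events (time:±→running): 0:+→1 … peak 1.

1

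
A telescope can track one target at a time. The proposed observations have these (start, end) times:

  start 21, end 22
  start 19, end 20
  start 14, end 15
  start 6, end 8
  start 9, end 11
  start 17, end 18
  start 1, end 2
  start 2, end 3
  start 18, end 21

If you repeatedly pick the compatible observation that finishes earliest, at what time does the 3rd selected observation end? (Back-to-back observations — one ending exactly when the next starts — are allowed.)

8

Sorted by end: (1,2)  (2,3)  (6,8)  (9,11)  (14,15)  (17,18)  (19,20)  (18,21)  (21,22)
take (1,2); take (2,3); take (6,8); take (9,11); take (14,15); take (17,18); take (19,20); take (21,22).
Selected: (1,2) (2,3) (6,8) (9,11) (14,15) (17,18) (19,20) (21,22)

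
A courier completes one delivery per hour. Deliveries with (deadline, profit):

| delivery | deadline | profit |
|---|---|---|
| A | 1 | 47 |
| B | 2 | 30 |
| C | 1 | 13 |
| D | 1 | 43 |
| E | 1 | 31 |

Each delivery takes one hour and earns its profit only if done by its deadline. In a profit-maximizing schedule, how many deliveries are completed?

2

Take jobs in profit order; each goes to the latest open slot no later than its deadline.
Profit order: A=47 D=43 E=31 B=30 C=13
Assign: A→slot 1, D skipped, E skipped, B→slot 2, C skipped.
Slots: [1:A] [2:B]
2 of 5 scheduled.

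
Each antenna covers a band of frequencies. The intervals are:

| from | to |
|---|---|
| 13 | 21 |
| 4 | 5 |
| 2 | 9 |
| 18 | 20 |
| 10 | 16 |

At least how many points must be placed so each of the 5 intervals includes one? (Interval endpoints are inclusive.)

By right end: [4,5]  [2,9]  [10,16]  [18,20]  [13,21]
[4,5] uncovered → point at 5; [10,16] uncovered → point at 16; [18,20] uncovered → point at 20.
Points: 5, 16, 20 (3 total).

3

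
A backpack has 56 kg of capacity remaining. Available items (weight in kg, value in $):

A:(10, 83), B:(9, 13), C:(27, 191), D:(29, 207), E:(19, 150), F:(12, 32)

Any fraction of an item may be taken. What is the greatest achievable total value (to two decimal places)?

Greedy by value/weight ratio, highest first.
Order: A (83/10=8.30) > E (150/19=7.89) > D (207/29=7.14) > C (191/27=7.07) > F (32/12=2.67) > B (13/9=1.44)
Fill: take A (10 @ 83) → take E (19 @ 150) → take 27/29 of D → 192.72; 56/56 used.
Total value = 425.72

425.72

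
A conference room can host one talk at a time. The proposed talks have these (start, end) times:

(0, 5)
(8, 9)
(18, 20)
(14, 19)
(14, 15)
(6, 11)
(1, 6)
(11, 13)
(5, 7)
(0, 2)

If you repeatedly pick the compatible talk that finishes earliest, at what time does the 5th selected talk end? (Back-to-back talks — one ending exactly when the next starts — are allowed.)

Sorted by end: (0,2)  (0,5)  (1,6)  (5,7)  (8,9)  (6,11)  (11,13)  (14,15)  (14,19)  (18,20)
take (0,2); skip (1,6); take (5,7); take (8,9); skip (6,11); take (11,13); take (14,15); take (18,20).
Selected: (0,2) (5,7) (8,9) (11,13) (14,15) (18,20)

15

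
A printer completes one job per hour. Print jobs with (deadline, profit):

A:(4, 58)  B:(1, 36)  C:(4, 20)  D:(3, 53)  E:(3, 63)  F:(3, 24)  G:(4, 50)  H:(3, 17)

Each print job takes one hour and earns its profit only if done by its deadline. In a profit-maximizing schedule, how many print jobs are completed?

Sort by profit descending; place each in the latest free slot ≤ its deadline.
By profit: E(d3,63), A(d4,58), D(d3,53), G(d4,50), B(d1,36), F(d3,24), C(d4,20), H(d3,17)
E→slot 3; A→slot 4; D→slot 2; G→slot 1; B skipped; F skipped; C skipped; H skipped.
4 of 8 scheduled.

4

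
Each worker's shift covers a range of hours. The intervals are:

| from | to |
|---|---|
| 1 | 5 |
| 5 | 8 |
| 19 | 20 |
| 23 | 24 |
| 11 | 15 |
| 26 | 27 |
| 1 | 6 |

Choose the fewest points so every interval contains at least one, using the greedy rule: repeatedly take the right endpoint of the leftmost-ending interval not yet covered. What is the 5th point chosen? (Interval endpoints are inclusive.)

27

Process intervals by earliest right end; each time one isn't hit yet, stab at its right endpoint.
By right end: [1,5]  [1,6]  [5,8]  [11,15]  [19,20]  [23,24]  [26,27]
[1,5] uncovered → point at 5; [11,15] uncovered → point at 15; [19,20] uncovered → point at 20; [23,24] uncovered → point at 24; [26,27] uncovered → point at 27.
Points: 5, 15, 20, 24, 27 (5 total).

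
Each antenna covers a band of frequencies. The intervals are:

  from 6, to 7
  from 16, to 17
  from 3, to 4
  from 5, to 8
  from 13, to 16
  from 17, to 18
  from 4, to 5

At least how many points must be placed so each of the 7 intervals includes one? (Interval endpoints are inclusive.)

4

Sort by right endpoint; whenever an interval is uncovered, place a point at its right end.
By right end: [3,4]  [4,5]  [6,7]  [5,8]  [13,16]  [16,17]  [17,18]
[3,4] uncovered → point at 4; [6,7] uncovered → point at 7; [13,16] uncovered → point at 16; [17,18] uncovered → point at 18.
Points: 4, 7, 16, 18 (4 total).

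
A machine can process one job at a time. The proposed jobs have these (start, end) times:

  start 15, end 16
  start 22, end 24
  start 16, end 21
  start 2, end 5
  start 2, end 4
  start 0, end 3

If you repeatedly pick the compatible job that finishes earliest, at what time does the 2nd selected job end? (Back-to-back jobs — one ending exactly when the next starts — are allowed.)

Sorted by end: (0,3)  (2,4)  (2,5)  (15,16)  (16,21)  (22,24)
take (0,3); take (15,16); take (16,21); take (22,24).
Selected: (0,3) (15,16) (16,21) (22,24)

16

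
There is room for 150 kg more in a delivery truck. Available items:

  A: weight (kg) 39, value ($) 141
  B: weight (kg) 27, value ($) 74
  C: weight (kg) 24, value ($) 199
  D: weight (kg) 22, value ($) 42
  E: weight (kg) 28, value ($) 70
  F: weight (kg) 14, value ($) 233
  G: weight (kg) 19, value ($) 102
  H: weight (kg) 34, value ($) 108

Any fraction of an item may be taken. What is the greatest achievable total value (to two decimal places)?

Greedy by value/weight ratio, highest first.
Order: F (233/14=16.64) > C (199/24=8.29) > G (102/19=5.37) > A (141/39=3.62) > H (108/34=3.18) > B (74/27=2.74) > E (70/28=2.50) > D (42/22=1.91)
Fill: take F (14 @ 233) → take C (24 @ 199) → take G (19 @ 102) → take A (39 @ 141) → take H (34 @ 108) → take 20/27 of B → 54.81; 150/150 used.
Total value = 837.81

837.81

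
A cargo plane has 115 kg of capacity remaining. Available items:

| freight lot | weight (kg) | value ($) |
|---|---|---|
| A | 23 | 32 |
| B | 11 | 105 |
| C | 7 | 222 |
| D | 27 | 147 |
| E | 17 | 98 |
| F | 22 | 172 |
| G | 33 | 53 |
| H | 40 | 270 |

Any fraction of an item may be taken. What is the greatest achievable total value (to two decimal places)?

Greedy by value/weight ratio, highest first.
Order: C (222/7=31.71) > B (105/11=9.55) > F (172/22=7.82) > H (270/40=6.75) > E (98/17=5.76) > D (147/27=5.44) > G (53/33=1.61) > A (32/23=1.39)
Fill: take C (7 @ 222) → take B (11 @ 105) → take F (22 @ 172) → take H (40 @ 270) → take E (17 @ 98) → take 18/27 of D → 98.00; 115/115 used.
Total value = 965.00

965.00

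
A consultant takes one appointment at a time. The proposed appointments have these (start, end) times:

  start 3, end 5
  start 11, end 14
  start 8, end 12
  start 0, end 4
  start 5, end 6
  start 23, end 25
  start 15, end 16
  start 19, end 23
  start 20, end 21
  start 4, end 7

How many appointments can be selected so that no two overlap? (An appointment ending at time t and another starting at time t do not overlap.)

Order by finish time; keep every interval that doesn't clash with the previous kept one.
Sorted by end: (0,4)  (3,5)  (5,6)  (4,7)  (8,12)  (11,14)  (15,16)  (20,21)  (19,23)  (23,25)
take (0,4); take (5,6); take (8,12); take (15,16); take (20,21); skip (19,23); take (23,25).
Selected 6 appointments.

6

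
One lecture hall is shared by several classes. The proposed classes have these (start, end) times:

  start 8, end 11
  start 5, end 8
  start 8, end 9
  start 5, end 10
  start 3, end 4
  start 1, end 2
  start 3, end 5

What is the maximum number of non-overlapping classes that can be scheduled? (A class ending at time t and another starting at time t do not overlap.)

Greedy by earliest finish: after sorting by end time, pick each interval compatible with the last pick.
By end time: (1,2), (3,4), (3,5), (5,8), (8,9), (5,10), (8,11).
Pick (1,2); next start ≥ 2 → (3,4); next start ≥ 4 → (5,8); next start ≥ 8 → (8,9).
Selected 4 classes.

4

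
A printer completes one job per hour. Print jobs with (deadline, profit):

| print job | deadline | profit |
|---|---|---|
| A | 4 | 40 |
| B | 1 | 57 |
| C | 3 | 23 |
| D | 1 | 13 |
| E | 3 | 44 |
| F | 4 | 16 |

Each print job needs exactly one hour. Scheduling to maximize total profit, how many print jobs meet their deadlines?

4

Profit order: B=57 E=44 A=40 C=23 F=16 D=13
Assign: B→slot 1, E→slot 3, A→slot 4, C→slot 2, F skipped, D skipped.
Slots: [1:B] [2:C] [3:E] [4:A]
4 of 6 scheduled.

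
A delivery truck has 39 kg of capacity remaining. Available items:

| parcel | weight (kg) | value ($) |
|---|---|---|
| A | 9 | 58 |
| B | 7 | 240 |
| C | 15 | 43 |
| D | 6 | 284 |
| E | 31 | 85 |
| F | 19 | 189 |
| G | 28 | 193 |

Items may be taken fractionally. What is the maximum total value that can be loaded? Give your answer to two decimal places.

761.25

Ratios (sorted): D 47.33, B 34.29, F 9.95, G 6.89, A 6.44, C 2.87, E 2.74
take D (6 @ 284); take B (7 @ 240); take F (19 @ 189); take 7/28 of G → 48.25. Capacity used 39/39.
Total value = 761.25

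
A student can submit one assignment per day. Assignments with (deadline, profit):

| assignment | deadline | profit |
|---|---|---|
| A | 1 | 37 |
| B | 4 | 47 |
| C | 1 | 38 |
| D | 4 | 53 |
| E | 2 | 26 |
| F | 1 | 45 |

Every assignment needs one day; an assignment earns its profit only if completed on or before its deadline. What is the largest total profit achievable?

Take jobs in profit order; each goes to the latest open slot no later than its deadline.
By profit: D(d4,53), B(d4,47), F(d1,45), C(d1,38), A(d1,37), E(d2,26)
D→slot 4; B→slot 3; F→slot 1; C skipped; A skipped; E→slot 2.
Profit = 45 + 26 + 47 + 53 = 171

171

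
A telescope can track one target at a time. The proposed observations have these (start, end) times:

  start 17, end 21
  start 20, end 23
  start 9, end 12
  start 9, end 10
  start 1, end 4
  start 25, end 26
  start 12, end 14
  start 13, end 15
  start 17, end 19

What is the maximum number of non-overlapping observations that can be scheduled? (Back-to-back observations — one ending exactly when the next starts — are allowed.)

Order by finish time; keep every interval that doesn't clash with the previous kept one.
Sorted by end: (1,4)  (9,10)  (9,12)  (12,14)  (13,15)  (17,19)  (17,21)  (20,23)  (25,26)
take (1,4); take (9,10); skip (9,12); take (12,14); take (17,19); take (20,23); take (25,26).
Selected 6 observations.

6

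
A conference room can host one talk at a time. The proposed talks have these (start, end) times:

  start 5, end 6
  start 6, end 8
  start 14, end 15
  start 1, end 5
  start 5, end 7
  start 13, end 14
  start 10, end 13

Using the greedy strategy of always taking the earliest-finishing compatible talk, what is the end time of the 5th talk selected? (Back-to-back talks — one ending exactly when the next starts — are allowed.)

14

Sort by end time and greedily take each interval whose start is ≥ the last chosen end.
Sorted by end: (1,5)  (5,6)  (5,7)  (6,8)  (10,13)  (13,14)  (14,15)
take (1,5); take (5,6); skip (5,7); take (6,8); take (10,13); take (13,14); take (14,15).
Selected: (1,5) (5,6) (6,8) (10,13) (13,14) (14,15)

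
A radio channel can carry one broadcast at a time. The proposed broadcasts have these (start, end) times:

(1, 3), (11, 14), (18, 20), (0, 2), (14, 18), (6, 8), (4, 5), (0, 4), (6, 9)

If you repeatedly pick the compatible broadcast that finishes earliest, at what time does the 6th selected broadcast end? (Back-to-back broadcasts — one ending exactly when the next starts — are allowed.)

20

Sorted by end: (0,2)  (1,3)  (0,4)  (4,5)  (6,8)  (6,9)  (11,14)  (14,18)  (18,20)
take (0,2); take (4,5); take (6,8); take (11,14); take (14,18); take (18,20).
Selected: (0,2) (4,5) (6,8) (11,14) (14,18) (18,20)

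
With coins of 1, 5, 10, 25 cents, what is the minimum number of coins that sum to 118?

9

118 − 4×25→18 − 1×10→8 − 1×5→3 − 3×1→0
Total coins = 4 + 1 + 1 + 3 = 9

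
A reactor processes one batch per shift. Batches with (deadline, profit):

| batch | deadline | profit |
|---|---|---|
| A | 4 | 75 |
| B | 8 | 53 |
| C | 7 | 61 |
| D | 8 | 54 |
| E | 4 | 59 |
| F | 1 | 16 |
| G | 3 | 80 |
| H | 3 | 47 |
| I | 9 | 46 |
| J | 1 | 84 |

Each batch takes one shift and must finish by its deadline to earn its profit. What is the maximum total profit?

Take jobs in profit order; each goes to the latest open slot no later than its deadline.
Profit order: J=84 G=80 A=75 C=61 E=59 D=54 B=53 H=47 I=46 F=16
Assign: J→slot 1, G→slot 3, A→slot 4, C→slot 7, E→slot 2, D→slot 8, B→slot 6, H skipped, I→slot 9, F skipped.
Slots: [1:J] [2:E] [3:G] [4:A] [6:B] [7:C] [8:D] [9:I]
Profit = 84 + 59 + 80 + 75 + 53 + 61 + 54 + 46 = 512

512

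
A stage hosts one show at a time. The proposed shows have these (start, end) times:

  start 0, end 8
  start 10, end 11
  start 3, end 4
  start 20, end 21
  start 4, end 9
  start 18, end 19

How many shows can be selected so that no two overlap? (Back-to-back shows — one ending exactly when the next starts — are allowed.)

By end time: (3,4), (0,8), (4,9), (10,11), (18,19), (20,21).
Pick (3,4); next start ≥ 4 → (4,9); next start ≥ 9 → (10,11); next start ≥ 11 → (18,19); next start ≥ 19 → (20,21).
Selected 5 shows.

5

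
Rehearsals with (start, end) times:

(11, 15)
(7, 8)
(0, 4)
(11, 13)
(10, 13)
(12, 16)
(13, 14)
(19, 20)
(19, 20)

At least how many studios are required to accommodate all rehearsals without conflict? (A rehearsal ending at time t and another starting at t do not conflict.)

The answer is the maximum number of intervals overlapping at any instant.
starts: [0, 7, 10, 11, 11, 12, 13, 19, 19]
ends:   [4, 8, 13, 13, 14, 15, 16, 20, 20]
s0→1 e4→0 s7→1 e8→0 s10→1 s11→2 s11→3 s12→4  — peak 4.

4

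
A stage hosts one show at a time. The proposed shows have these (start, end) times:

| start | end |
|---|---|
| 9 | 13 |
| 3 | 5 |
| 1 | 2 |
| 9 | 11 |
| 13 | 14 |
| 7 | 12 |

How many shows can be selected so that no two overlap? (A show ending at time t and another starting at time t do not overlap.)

By end time: (1,2), (3,5), (9,11), (7,12), (9,13), (13,14).
Pick (1,2); next start ≥ 2 → (3,5); next start ≥ 5 → (9,11); next start ≥ 11 → (13,14).
Selected 4 shows.

4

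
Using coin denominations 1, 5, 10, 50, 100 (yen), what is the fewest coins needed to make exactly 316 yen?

6

Use the largest denomination that fits, subtract, and repeat.
316 = 3×100 + 1×10 + 1×5 + 1×1
Total coins = 3 + 1 + 1 + 1 = 6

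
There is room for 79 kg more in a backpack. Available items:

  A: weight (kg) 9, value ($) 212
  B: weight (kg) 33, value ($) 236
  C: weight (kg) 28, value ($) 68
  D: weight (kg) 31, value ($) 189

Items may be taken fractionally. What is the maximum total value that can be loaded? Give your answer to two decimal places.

Ratios (sorted): A 23.56, B 7.15, D 6.10, C 2.43
take A (9 @ 212); take B (33 @ 236); take D (31 @ 189); take 6/28 of C → 14.57. Capacity used 79/79.
Total value = 651.57

651.57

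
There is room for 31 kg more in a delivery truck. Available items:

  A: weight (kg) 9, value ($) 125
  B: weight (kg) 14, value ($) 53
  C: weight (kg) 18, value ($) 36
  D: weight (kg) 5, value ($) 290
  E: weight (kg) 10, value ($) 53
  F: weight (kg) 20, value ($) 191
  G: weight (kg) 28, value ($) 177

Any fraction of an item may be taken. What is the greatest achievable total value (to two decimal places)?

Ratios (sorted): D 58.00, A 13.89, F 9.55, G 6.32, E 5.30, B 3.79, C 2.00
take D (5 @ 290); take A (9 @ 125); take 17/20 of F → 162.35. Capacity used 31/31.
Total value = 577.35

577.35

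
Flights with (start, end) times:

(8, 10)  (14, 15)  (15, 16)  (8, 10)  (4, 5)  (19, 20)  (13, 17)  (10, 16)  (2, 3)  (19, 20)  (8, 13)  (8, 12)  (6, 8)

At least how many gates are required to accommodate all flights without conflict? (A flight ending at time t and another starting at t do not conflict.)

4

Count concurrent intervals with a sweep; the peak is the room count.
starts: [2, 4, 6, 8, 8, 8, 8, 10, 13, 14, 15, 19, 19]
ends:   [3, 5, 8, 10, 10, 12, 13, 15, 16, 16, 17, 20, 20]
s2→1 e3→0 s4→1 e5→0 s6→1 e8→0 s8→1 s8→2 s8→3 s8→4  — peak 4.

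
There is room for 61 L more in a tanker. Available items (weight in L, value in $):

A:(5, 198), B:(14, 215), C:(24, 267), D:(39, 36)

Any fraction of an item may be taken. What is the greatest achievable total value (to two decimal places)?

Order: A (198/5=39.60) > B (215/14=15.36) > C (267/24=11.12) > D (36/39=0.92)
Fill: take A (5 @ 198) → take B (14 @ 215) → take C (24 @ 267) → take 18/39 of D → 16.62; 61/61 used.
Total value = 696.62

696.62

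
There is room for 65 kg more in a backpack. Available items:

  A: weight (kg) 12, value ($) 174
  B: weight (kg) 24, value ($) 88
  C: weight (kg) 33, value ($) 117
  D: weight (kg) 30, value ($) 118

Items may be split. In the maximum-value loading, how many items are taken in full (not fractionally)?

2

Order: A (174/12=14.50) > D (118/30=3.93) > B (88/24=3.67) > C (117/33=3.55)
Fill: take A (12 @ 174) → take D (30 @ 118) → take 23/24 of B → 84.33; 65/65 used.
2 item(s) taken whole; one partial (take 23/24 of B).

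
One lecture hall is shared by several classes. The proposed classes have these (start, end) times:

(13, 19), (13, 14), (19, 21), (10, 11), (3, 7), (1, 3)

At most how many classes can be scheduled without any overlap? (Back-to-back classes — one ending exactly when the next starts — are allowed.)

5

Sort by end time and greedily take each interval whose start is ≥ the last chosen end.
Sorted by end: (1,3)  (3,7)  (10,11)  (13,14)  (13,19)  (19,21)
take (1,3); take (3,7); take (10,11); take (13,14); take (19,21).
Selected 5 classes.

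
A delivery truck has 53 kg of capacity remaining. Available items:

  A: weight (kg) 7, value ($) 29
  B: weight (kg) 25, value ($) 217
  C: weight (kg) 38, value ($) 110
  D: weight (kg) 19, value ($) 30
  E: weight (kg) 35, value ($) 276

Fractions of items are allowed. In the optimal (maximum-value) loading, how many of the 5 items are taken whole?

1

Greedy by value/weight ratio, highest first.
Order: B (217/25=8.68) > E (276/35=7.89) > A (29/7=4.14) > C (110/38=2.89) > D (30/19=1.58)
Fill: take B (25 @ 217) → take 28/35 of E → 220.80; 53/53 used.
1 item(s) taken whole; one partial (take 28/35 of E).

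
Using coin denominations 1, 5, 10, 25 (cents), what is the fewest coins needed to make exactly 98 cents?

Use the largest denomination that fits, subtract, and repeat.
98 = 3×25 + 2×10 + 3×1
Total coins = 3 + 2 + 3 = 8

8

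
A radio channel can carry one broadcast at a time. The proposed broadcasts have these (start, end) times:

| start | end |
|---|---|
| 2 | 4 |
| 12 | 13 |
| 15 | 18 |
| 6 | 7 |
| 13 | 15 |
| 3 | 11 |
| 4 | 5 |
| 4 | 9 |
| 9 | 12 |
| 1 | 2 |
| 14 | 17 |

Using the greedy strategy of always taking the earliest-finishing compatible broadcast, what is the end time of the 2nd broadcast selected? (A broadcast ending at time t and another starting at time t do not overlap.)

4

By end time: (1,2), (2,4), (4,5), (6,7), (4,9), (3,11), (9,12), (12,13), (13,15), (14,17), (15,18).
Pick (1,2); next start ≥ 2 → (2,4); next start ≥ 4 → (4,5); next start ≥ 5 → (6,7); next start ≥ 7 → (9,12); next start ≥ 12 → (12,13); next start ≥ 13 → (13,15); next start ≥ 15 → (15,18).
Selected: (1,2) (2,4) (4,5) (6,7) (9,12) (12,13) (13,15) (15,18)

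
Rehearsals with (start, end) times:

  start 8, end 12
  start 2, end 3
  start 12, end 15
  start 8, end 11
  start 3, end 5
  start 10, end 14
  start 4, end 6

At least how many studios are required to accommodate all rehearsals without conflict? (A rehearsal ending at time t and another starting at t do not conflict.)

3

The answer is the maximum number of intervals overlapping at any instant.
starts: [2, 3, 4, 8, 8, 10, 12]
ends:   [3, 5, 6, 11, 12, 14, 15]
s2→1 e3→0 s3→1 s4→2 e5→1 e6→0 s8→1 s8→2 s10→3  — peak 3.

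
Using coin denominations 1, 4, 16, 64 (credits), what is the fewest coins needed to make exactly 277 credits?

Use the largest denomination that fits, subtract, and repeat.
277 − 4×64→21 − 1×16→5 − 1×4→1 − 1×1→0
Total coins = 4 + 1 + 1 + 1 = 7

7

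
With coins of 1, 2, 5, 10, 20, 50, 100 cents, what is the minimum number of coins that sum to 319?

319 − 3×100→19 − 1×10→9 − 1×5→4 − 2×2→0
Total coins = 3 + 1 + 1 + 2 = 7

7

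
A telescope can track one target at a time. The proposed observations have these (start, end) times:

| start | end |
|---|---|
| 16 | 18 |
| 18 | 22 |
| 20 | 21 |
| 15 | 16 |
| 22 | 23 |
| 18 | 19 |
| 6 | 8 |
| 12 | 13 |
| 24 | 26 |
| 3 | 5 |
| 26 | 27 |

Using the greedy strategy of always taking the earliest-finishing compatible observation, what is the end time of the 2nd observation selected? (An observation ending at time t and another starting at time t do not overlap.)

8

Order by finish time; keep every interval that doesn't clash with the previous kept one.
By end time: (3,5), (6,8), (12,13), (15,16), (16,18), (18,19), (20,21), (18,22), (22,23), (24,26), (26,27).
Pick (3,5); next start ≥ 5 → (6,8); next start ≥ 8 → (12,13); next start ≥ 13 → (15,16); next start ≥ 16 → (16,18); next start ≥ 18 → (18,19); next start ≥ 19 → (20,21); next start ≥ 21 → (22,23); next start ≥ 23 → (24,26); next start ≥ 26 → (26,27).
Selected: (3,5) (6,8) (12,13) (15,16) (16,18) (18,19) (20,21) (22,23) (24,26) (26,27)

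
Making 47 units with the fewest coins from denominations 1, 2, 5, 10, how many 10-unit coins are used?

4

47 = 4×10 + 1×5 + 1×2
Count of 10: 4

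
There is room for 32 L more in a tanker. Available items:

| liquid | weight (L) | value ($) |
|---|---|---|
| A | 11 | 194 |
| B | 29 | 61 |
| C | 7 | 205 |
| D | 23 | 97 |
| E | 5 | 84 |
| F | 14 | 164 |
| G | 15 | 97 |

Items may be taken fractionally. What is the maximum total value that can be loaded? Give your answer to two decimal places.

Order: C (205/7=29.29) > A (194/11=17.64) > E (84/5=16.80) > F (164/14=11.71) > G (97/15=6.47) > D (97/23=4.22) > B (61/29=2.10)
Fill: take C (7 @ 205) → take A (11 @ 194) → take E (5 @ 84) → take 9/14 of F → 105.43; 32/32 used.
Total value = 588.43

588.43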